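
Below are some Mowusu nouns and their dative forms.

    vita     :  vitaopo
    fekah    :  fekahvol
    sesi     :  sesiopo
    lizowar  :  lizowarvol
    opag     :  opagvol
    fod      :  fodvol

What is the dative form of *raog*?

raogvol

The pattern is consonant vs. vowel: -vol when the stem ends in a consonant (*fekah*, *lizowar*, *opag*, *fod*); -opo when the stem ends in a vowel (*vita*, *sesi*).
Since the final sound of *raog* is /g/ (a consonant), it takes -vol, giving *raogvol*.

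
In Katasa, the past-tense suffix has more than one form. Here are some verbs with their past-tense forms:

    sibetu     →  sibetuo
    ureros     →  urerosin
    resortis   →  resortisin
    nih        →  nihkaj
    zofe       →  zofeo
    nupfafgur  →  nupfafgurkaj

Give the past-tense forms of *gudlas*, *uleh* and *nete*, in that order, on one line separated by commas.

gudlasin, ulehkaj, neteo

The alternation tracks the final sound of the stem — -in when the stem ends in a sibilant (*ureros*, *resortis*); -kaj when the stem ends in a non-sibilant consonant (*nih*, *nupfafgur*); -o when the stem ends in a vowel (*sibetu*, *zofe*).
*gudlas*: final sound = /s/, a sibilant → -in → *gudlasin*.
Since the final sound of *uleh* is /h/ (a non-sibilant consonant), it takes -kaj, giving *ulehkaj*.
*nete* — final sound /e/ (a vowel) → -o → *neteo*.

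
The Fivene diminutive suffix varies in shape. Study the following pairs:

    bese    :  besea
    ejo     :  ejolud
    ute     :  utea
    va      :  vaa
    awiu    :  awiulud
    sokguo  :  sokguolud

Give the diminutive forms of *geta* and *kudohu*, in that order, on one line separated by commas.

getaa, kudohulud

The suffix is conditioned by the last vowel: -lud when the last vowel of the stem is a rounded vowel (*ejo*, *awiu*, *sokguo*); -a when the last vowel of the stem is an unrounded vowel (*bese*, *ute*, *va*).
*geta*: last vowel = /a/, an unrounded vowel → -a → *getaa*.
Since the last vowel of *kudohu* is /u/ (a rounded vowel), it takes -lud, giving *kudohulud*.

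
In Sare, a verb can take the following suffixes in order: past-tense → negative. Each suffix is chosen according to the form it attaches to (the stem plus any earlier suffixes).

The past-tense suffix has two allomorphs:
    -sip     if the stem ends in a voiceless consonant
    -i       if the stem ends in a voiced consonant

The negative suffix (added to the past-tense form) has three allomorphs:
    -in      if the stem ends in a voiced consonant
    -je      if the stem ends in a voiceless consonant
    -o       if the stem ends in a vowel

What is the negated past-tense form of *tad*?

*tad* — final consonant /d/ (voiced) → -i → *tadi*.
The final sound of the past-tense form *tadi* is /i/, which is a vowel, so the negative suffix is -o, giving *tadio*.

tadio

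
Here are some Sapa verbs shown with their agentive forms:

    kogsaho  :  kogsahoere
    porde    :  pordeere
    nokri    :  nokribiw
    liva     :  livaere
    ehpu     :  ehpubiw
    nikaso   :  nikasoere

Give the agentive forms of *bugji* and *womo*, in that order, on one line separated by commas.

The pattern is height harmony: -biw when the last vowel of the stem is a high vowel (*nokri*, *ehpu*); -ere when the last vowel of the stem is a non-high vowel (*kogsaho*, *porde*, *liva*, *nikaso*).
*bugji*: last vowel = /i/, a high vowel → -biw → *bugjibiw*.
*womo* — last vowel /o/ (a non-high vowel) → -ere → *womoere*.

bugjibiw, womoere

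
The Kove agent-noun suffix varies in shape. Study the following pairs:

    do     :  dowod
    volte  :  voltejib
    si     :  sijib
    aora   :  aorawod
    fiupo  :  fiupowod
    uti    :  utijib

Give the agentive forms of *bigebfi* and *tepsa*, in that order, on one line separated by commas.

bigebfijib, tepsawod

The pattern is front/back vowel harmony: -jib when the last vowel of the stem is a front vowel (*volte*, *si*, *uti*); -wod when the last vowel of the stem is a back vowel (*do*, *aora*, *fiupo*).
*bigebfi*: last vowel = /i/, a front vowel → -jib → *bigebfijib*.
*tepsa* — last vowel /a/ (a back vowel) → -wod → *tepsawod*.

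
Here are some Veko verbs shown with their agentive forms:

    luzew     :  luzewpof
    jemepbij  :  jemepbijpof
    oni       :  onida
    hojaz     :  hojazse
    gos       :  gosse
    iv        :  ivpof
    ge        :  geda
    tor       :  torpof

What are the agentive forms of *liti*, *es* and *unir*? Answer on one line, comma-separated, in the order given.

Looking at the final sound of each stem: -se when the stem ends in a sibilant (*hojaz*, *gos*); -pof when the stem ends in a non-sibilant consonant (*luzew*, *jemepbij*, *iv*, *tor*); -da when the stem ends in a vowel (*oni*, *ge*).
The final sound of *liti* is /i/, which is a vowel, so the suffix is -da, giving *litida*.
The final sound of *es* is /s/, which is a sibilant, so the suffix is -se, giving *esse*.
*unir*: final sound = /r/, a non-sibilant consonant → -pof → *unirpof*.

litida, esse, unirpof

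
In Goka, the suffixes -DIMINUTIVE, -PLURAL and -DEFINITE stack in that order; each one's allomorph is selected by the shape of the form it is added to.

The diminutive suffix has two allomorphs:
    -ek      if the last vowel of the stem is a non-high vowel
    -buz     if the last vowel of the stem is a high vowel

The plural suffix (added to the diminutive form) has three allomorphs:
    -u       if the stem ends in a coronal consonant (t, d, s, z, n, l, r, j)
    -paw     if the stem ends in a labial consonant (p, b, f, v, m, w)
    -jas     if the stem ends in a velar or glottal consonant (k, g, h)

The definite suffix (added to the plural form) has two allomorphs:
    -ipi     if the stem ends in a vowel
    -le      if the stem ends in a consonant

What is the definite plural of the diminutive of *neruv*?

Since the last vowel of *neruv* is /u/ (a high vowel), it takes -buz, giving *neruvbuz*.
The diminutive form *neruvbuz*: final consonant = /z/, coronal → -u → *neruvbuzu*.
The plural form *neruvbuzu*: final sound = /u/, a vowel → -ipi → *neruvbuzuipi*.

neruvbuzuipi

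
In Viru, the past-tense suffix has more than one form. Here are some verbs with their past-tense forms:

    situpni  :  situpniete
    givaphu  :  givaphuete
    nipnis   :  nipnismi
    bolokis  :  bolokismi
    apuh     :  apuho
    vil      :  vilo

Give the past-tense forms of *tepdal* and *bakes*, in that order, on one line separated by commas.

The suffix is conditioned by the final sound: -mi when the stem ends in a sibilant (*nipnis*, *bolokis*); -o when the stem ends in a non-sibilant consonant (*apuh*, *vil*); -ete when the stem ends in a vowel (*situpni*, *givaphu*).
*tepdal*: final sound = /l/, a non-sibilant consonant → -o → *tepdalo*.
Since the final sound of *bakes* is /s/ (a sibilant), it takes -mi, giving *bakesmi*.

tepdalo, bakesmi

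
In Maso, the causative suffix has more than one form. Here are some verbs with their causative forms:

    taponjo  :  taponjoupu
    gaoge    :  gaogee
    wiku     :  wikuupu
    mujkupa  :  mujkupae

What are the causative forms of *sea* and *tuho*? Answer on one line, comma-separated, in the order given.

seae, tuhoupu

The suffix is conditioned by the last vowel: -upu when the last vowel of the stem is a rounded vowel (*taponjo*, *wiku*); -e when the last vowel of the stem is an unrounded vowel (*gaoge*, *mujkupa*).
*sea* — last vowel /a/ (an unrounded vowel) → -e → *seae*.
*tuho* — last vowel /o/ (a rounded vowel) → -upu → *tuhoupu*.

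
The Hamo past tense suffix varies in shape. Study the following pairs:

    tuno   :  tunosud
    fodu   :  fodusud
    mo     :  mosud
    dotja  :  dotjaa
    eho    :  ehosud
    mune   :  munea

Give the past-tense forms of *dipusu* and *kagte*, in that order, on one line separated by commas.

The suffix is conditioned by the last vowel: -sud when the last vowel of the stem is a rounded vowel (*tuno*, *fodu*, *mo*, *eho*); -a when the last vowel of the stem is an unrounded vowel (*dotja*, *mune*).
*dipusu*: last vowel = /u/, a rounded vowel → -sud → *dipususud*.
Since the last vowel of *kagte* is /e/ (an unrounded vowel), it takes -a, giving *kagtea*.

dipususud, kagtea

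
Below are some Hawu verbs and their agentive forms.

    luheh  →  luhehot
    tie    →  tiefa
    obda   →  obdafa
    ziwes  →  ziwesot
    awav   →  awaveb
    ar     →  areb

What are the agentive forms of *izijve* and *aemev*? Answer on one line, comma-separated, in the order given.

izijvefa, aemeveb

The alternation tracks the final sound of the stem — -ot when the stem ends in a voiceless consonant (*luheh*, *ziwes*); -eb when the stem ends in a voiced consonant (*awav*, *ar*); -fa when the stem ends in a vowel (*tie*, *obda*).
The final sound of *izijve* is /e/, which is a vowel, so the suffix is -fa, giving *izijvefa*.
*aemev*: final sound = /v/, a voiced consonant → -eb → *aemeveb*.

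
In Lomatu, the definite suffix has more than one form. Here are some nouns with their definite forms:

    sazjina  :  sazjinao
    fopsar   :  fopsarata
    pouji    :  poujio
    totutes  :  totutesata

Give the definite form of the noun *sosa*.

The suffix is conditioned by the final sound: -ata when the stem ends in a consonant (*fopsar*, *totutes*); -o when the stem ends in a vowel (*sazjina*, *pouji*).
*sosa* — final sound /a/ (a vowel) → -o → *sosao*.

sosao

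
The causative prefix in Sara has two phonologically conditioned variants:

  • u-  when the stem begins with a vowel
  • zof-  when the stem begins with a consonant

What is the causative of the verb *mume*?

zofmume

Since the first sound of *mume* is /m/ (a consonant), it takes zof-, giving *zofmume*.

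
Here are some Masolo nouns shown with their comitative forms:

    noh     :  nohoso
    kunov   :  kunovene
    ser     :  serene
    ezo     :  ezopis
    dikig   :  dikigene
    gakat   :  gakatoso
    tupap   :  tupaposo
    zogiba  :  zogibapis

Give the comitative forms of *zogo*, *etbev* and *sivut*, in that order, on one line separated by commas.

zogopis, etbevene, sivutoso

The alternation tracks the final sound of the stem — -oso when the stem ends in a voiceless consonant (*noh*, *gakat*, *tupap*); -ene when the stem ends in a voiced consonant (*kunov*, *ser*, *dikig*); -pis when the stem ends in a vowel (*ezo*, *zogiba*).
*zogo*: final sound = /o/, a vowel → -pis → *zogopis*.
Since the final sound of *etbev* is /v/ (a voiced consonant), it takes -ene, giving *etbevene*.
The final sound of *sivut* is /t/, which is a voiceless consonant, so the suffix is -oso, giving *sivutoso*.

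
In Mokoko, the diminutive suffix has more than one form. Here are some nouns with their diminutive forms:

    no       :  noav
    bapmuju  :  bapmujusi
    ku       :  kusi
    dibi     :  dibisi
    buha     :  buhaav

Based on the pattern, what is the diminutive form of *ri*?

risi

The alternation tracks the last vowel of the stem — -si when the last vowel of the stem is a high vowel (*bapmuju*, *ku*, *dibi*); -av when the last vowel of the stem is a non-high vowel (*no*, *buha*).
The last vowel of *ri* is /i/, which is a high vowel, so the suffix is -si, giving *risi*.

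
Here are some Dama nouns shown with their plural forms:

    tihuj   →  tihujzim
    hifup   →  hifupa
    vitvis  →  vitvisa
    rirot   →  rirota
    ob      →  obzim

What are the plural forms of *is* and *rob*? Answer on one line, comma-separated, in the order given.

isa, robzim

Looking at the final consonant of each stem: -a when the stem ends in a voiceless consonant (*hifup*, *vitvis*, *rirot*); -zim when the stem ends in a voiced consonant (*tihuj*, *ob*).
The final consonant of *is* is /s/, which is voiceless, so the suffix is -a, giving *isa*.
*rob*: final consonant = /b/, voiced → -zim → *robzim*.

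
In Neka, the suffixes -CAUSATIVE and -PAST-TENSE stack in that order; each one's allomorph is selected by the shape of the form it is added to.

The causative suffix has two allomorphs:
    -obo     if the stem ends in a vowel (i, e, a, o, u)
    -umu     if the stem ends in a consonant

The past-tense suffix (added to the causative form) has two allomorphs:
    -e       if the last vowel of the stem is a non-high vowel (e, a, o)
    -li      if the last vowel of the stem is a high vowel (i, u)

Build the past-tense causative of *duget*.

dugetumuli

*duget*: final sound = /t/, a consonant → -umu → *dugetumu*.
The last vowel of the causative form *dugetumu* is /u/, which is a high vowel, so the past-tense suffix is -li, giving *dugetumuli*.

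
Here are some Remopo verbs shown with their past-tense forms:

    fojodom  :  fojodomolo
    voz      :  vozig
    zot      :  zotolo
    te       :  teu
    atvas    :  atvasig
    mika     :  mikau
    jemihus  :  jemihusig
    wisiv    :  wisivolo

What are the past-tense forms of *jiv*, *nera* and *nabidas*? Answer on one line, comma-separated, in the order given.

The alternation tracks the final sound of the stem — -ig when the stem ends in a sibilant (*voz*, *atvas*, *jemihus*); -olo when the stem ends in a non-sibilant consonant (*fojodom*, *zot*, *wisiv*); -u when the stem ends in a vowel (*te*, *mika*).
*jiv*: final sound = /v/, a non-sibilant consonant → -olo → *jivolo*.
*nera*: final sound = /a/, a vowel → -u → *nerau*.
*nabidas* — final sound /s/ (a sibilant) → -ig → *nabidasig*.

jivolo, nerau, nabidasig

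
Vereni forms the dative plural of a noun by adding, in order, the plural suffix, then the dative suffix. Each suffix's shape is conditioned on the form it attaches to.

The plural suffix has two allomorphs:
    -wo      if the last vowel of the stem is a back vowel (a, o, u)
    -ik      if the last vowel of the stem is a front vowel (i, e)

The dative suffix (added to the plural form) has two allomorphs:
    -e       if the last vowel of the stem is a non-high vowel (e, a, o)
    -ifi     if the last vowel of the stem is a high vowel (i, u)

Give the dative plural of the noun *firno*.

Since the last vowel of *firno* is /o/ (a back vowel), it takes -wo, giving *firnowo*.
The plural form *firnowo* — last vowel /o/ (a non-high vowel) → -e → *firnowoe*.

firnowoe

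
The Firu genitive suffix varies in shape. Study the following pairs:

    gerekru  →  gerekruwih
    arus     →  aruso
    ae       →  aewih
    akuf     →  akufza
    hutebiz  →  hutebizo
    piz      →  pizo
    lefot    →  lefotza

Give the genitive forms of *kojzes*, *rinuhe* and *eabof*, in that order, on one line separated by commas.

kojzeso, rinuhewih, eabofza

The suffix is conditioned by the final sound: -o when the stem ends in a sibilant (*arus*, *hutebiz*, *piz*); -za when the stem ends in a non-sibilant consonant (*akuf*, *lefot*); -wih when the stem ends in a vowel (*gerekru*, *ae*).
*kojzes*: final sound = /s/, a sibilant → -o → *kojzeso*.
Since the final sound of *rinuhe* is /e/ (a vowel), it takes -wih, giving *rinuhewih*.
*eabof* — final sound /f/ (a non-sibilant consonant) → -za → *eabofza*.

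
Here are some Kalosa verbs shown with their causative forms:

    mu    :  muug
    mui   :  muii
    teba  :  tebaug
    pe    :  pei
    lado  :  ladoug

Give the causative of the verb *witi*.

The suffix is conditioned by the last vowel: -i when the last vowel of the stem is a front vowel (*mui*, *pe*); -ug when the last vowel of the stem is a back vowel (*mu*, *teba*, *lado*).
The last vowel of *witi* is /i/, which is a front vowel, so the suffix is -i, giving *witii*.

witii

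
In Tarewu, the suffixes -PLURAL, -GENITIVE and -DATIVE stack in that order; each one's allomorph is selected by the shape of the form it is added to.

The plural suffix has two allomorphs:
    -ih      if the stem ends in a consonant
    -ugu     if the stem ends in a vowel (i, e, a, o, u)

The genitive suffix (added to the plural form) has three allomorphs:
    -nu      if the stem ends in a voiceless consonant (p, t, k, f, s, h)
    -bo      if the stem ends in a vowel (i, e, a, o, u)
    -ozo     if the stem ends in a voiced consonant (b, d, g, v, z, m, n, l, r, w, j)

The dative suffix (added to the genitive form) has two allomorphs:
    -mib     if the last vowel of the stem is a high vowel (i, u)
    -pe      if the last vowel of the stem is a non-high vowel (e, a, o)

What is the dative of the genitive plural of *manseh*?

*manseh*: final sound = /h/, a consonant → -ih → *mansehih*.
The final sound of the plural form *mansehih* is /h/, which is a voiceless consonant, so the genitive suffix is -nu, giving *mansehihnu*.
Since the last vowel of the genitive form *mansehihnu* is /u/ (a high vowel), it takes -mib, giving *mansehihnumib*.

mansehihnumib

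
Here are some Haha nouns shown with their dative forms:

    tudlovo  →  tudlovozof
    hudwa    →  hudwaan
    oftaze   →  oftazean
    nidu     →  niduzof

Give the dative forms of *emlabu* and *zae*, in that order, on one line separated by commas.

Looking at the last vowel of each stem: -zof when the last vowel of the stem is a rounded vowel (*tudlovo*, *nidu*); -an when the last vowel of the stem is an unrounded vowel (*hudwa*, *oftaze*).
Since the last vowel of *emlabu* is /u/ (a rounded vowel), it takes -zof, giving *emlabuzof*.
The last vowel of *zae* is /e/, which is an unrounded vowel, so the suffix is -an, giving *zaean*.

emlabuzof, zaean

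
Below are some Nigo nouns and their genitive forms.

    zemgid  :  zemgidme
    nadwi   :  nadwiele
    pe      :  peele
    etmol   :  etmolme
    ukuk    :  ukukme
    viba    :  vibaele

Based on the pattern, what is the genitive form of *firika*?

The alternation tracks the final sound of the stem — -me when the stem ends in a consonant (*zemgid*, *etmol*, *ukuk*); -ele when the stem ends in a vowel (*nadwi*, *pe*, *viba*).
*firika* — final sound /a/ (a vowel) → -ele → *firikaele*.

firikaele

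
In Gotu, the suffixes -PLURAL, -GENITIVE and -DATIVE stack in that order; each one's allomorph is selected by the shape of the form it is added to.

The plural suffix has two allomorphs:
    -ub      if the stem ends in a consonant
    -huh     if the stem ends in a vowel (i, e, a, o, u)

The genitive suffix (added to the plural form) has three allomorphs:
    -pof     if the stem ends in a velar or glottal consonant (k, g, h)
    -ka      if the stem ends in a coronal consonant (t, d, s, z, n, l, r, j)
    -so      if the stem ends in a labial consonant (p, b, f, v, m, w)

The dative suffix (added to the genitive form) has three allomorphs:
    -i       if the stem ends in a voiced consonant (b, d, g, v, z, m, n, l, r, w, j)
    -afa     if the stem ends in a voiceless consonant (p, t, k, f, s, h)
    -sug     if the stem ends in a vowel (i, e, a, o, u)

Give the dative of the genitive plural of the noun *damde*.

damdehuhpofafa

*damde* — final sound /e/ (a vowel) → -huh → *damdehuh*.
The plural form *damdehuh* — final consonant /h/ (velar/glottal) → -pof → *damdehuhpof*.
The genitive form *damdehuhpof*: final sound = /f/, a voiceless consonant → -afa → *damdehuhpofafa*.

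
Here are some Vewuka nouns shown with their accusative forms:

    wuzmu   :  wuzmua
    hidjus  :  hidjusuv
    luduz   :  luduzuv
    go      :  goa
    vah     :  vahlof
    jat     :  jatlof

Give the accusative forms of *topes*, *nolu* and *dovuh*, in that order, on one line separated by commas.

topesuv, nolua, dovuhlof

The suffix is conditioned by the final sound: -uv when the stem ends in a sibilant (*hidjus*, *luduz*); -lof when the stem ends in a non-sibilant consonant (*vah*, *jat*); -a when the stem ends in a vowel (*wuzmu*, *go*).
Since the final sound of *topes* is /s/ (a sibilant), it takes -uv, giving *topesuv*.
Since the final sound of *nolu* is /u/ (a vowel), it takes -a, giving *nolua*.
*dovuh*: final sound = /h/, a non-sibilant consonant → -lof → *dovuhlof*.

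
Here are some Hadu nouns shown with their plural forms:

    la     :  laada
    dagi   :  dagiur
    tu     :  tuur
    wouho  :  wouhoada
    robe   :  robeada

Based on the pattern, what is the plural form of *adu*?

Looking at the last vowel of each stem: -ur when the last vowel of the stem is a high vowel (*dagi*, *tu*); -ada when the last vowel of the stem is a non-high vowel (*la*, *wouho*, *robe*).
*adu* — last vowel /u/ (a high vowel) → -ur → *aduur*.

aduur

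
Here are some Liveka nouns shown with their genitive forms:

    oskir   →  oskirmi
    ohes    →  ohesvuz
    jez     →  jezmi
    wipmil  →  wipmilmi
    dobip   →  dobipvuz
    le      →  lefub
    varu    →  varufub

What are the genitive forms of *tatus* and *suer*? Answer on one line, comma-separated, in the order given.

The alternation tracks the final sound of the stem — -vuz when the stem ends in a voiceless consonant (*ohes*, *dobip*); -mi when the stem ends in a voiced consonant (*oskir*, *jez*, *wipmil*); -fub when the stem ends in a vowel (*le*, *varu*).
*tatus* — final sound /s/ (a voiceless consonant) → -vuz → *tatusvuz*.
Since the final sound of *suer* is /r/ (a voiced consonant), it takes -mi, giving *suermi*.

tatusvuz, suermi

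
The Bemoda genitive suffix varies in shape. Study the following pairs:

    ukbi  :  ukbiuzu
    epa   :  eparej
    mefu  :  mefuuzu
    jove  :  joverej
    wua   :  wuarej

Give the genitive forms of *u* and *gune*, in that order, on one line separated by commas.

uuzu, gunerej

The suffix is conditioned by the last vowel: -uzu when the last vowel of the stem is a high vowel (*ukbi*, *mefu*); -rej when the last vowel of the stem is a non-high vowel (*epa*, *jove*, *wua*).
*u*: last vowel = /u/, a high vowel → -uzu → *uuzu*.
*gune*: last vowel = /e/, a non-high vowel → -rej → *gunerej*.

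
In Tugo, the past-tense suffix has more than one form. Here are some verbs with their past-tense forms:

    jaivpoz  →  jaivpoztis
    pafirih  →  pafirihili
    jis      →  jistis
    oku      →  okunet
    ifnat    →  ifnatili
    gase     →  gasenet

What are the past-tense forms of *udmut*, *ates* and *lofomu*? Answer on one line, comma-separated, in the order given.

The alternation tracks the final sound of the stem — -tis when the stem ends in a sibilant (*jaivpoz*, *jis*); -ili when the stem ends in a non-sibilant consonant (*pafirih*, *ifnat*); -net when the stem ends in a vowel (*oku*, *gase*).
*udmut*: final sound = /t/, a non-sibilant consonant → -ili → *udmutili*.
The final sound of *ates* is /s/, which is a sibilant, so the suffix is -tis, giving *atestis*.
*lofomu*: final sound = /u/, a vowel → -net → *lofomunet*.

udmutili, atestis, lofomunet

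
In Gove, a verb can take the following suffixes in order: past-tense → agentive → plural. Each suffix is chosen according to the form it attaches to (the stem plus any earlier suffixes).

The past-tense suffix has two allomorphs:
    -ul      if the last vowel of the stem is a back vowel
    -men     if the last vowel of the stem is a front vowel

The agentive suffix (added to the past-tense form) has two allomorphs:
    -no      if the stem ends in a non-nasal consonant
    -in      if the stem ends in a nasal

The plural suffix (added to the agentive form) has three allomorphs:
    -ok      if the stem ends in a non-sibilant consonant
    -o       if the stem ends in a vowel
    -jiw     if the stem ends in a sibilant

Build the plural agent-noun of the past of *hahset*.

*hahset*: last vowel = /e/, a front vowel → -men → *hahsetmen*.
The past-tense form *hahsetmen*: final consonant = /n/, a nasal → -in → *hahsetmenin*.
The agentive form *hahsetmenin* — final sound /n/ (a non-sibilant consonant) → -ok → *hahsetmeninok*.

hahsetmeninok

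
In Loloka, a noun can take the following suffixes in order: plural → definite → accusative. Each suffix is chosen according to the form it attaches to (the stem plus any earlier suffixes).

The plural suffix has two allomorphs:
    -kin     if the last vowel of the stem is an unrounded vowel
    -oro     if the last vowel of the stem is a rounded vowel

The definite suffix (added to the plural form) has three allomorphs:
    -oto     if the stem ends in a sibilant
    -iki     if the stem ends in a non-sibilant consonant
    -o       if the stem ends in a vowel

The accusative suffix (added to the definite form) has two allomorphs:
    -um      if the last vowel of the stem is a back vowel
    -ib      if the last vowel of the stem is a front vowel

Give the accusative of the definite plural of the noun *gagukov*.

gagukovorooum

*gagukov* — last vowel /o/ (a rounded vowel) → -oro → *gagukovoro*.
The plural form *gagukovoro* — final sound /o/ (a vowel) → -o → *gagukovoroo*.
The last vowel of the definite form *gagukovoroo* is /o/, which is a back vowel, so the accusative suffix is -um, giving *gagukovorooum*.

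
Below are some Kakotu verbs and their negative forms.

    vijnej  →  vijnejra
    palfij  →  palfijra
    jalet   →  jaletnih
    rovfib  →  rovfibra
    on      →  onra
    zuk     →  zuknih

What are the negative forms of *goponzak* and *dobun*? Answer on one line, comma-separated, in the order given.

The alternation tracks the final consonant of the stem — -nih when the stem ends in a voiceless consonant (*jalet*, *zuk*); -ra when the stem ends in a voiced consonant (*vijnej*, *palfij*, *rovfib*, *on*).
The final consonant of *goponzak* is /k/, which is voiceless, so the suffix is -nih, giving *goponzaknih*.
The final consonant of *dobun* is /n/, which is voiced, so the suffix is -ra, giving *dobunra*.

goponzaknih, dobunra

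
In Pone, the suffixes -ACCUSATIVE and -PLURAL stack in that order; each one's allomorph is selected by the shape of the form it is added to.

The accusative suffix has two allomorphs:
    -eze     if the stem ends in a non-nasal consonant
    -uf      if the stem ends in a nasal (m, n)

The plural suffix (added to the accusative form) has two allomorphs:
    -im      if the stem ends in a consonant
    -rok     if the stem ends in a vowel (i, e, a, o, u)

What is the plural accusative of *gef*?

The final consonant of *gef* is /f/, which is non-nasal, so the accusative suffix is -eze, giving *gefeze*.
The accusative form *gefeze* — final sound /e/ (a vowel) → -rok → *gefezerok*.

gefezerok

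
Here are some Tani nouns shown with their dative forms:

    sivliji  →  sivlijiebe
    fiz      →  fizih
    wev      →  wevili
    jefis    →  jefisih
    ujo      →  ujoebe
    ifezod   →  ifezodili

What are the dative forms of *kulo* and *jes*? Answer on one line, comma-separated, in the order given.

The pattern is sibilance of the final sound: -ih when the stem ends in a sibilant (*fiz*, *jefis*); -ili when the stem ends in a non-sibilant consonant (*wev*, *ifezod*); -ebe when the stem ends in a vowel (*sivliji*, *ujo*).
Since the final sound of *kulo* is /o/ (a vowel), it takes -ebe, giving *kuloebe*.
Since the final sound of *jes* is /s/ (a sibilant), it takes -ih, giving *jesih*.

kuloebe, jesih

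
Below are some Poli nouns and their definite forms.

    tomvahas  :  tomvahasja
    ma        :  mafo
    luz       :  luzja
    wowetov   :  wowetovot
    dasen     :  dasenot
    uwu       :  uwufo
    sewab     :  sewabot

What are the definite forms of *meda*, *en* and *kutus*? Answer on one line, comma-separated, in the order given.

medafo, enot, kutusja

Looking at the final sound of each stem: -ja when the stem ends in a sibilant (*tomvahas*, *luz*); -ot when the stem ends in a non-sibilant consonant (*wowetov*, *dasen*, *sewab*); -fo when the stem ends in a vowel (*ma*, *uwu*).
Since the final sound of *meda* is /a/ (a vowel), it takes -fo, giving *medafo*.
The final sound of *en* is /n/, which is a non-sibilant consonant, so the suffix is -ot, giving *enot*.
*kutus*: final sound = /s/, a sibilant → -ja → *kutusja*.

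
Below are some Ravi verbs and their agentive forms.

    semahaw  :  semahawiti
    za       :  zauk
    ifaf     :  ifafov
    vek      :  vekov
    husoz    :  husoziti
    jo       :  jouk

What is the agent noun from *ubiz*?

ubiziti

The pattern is voicing of the final sound: -ov when the stem ends in a voiceless consonant (*ifaf*, *vek*); -iti when the stem ends in a voiced consonant (*semahaw*, *husoz*); -uk when the stem ends in a vowel (*za*, *jo*).
Since the final sound of *ubiz* is /z/ (a voiced consonant), it takes -iti, giving *ubiziti*.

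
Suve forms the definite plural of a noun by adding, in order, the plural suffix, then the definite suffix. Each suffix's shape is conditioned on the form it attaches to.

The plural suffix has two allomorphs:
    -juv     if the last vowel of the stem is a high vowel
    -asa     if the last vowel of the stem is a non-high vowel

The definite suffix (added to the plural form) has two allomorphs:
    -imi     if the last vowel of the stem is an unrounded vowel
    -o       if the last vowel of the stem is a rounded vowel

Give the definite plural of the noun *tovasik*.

tovasikjuvo

*tovasik* — last vowel /i/ (a high vowel) → -juv → *tovasikjuv*.
The plural form *tovasikjuv*: last vowel = /u/, a rounded vowel → -o → *tovasikjuvo*.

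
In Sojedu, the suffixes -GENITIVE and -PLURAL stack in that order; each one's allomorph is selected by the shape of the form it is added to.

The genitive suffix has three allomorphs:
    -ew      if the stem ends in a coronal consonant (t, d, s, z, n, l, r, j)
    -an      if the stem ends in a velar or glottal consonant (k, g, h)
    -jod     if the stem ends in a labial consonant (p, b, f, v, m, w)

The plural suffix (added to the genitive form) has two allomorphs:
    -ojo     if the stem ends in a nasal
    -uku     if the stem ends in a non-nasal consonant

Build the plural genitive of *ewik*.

*ewik* — final consonant /k/ (velar/glottal) → -an → *ewikan*.
Since the final consonant of the genitive form *ewikan* is /n/ (a nasal), it takes -ojo, giving *ewikanojo*.

ewikanojo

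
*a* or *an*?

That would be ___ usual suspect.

a

The indefinite article is chosen by the initial *sound* of the following word, not its spelling.
*usual* begins with the sound /juː/ (u pronounced /juː/) — a consonant sound.
So the article is *a*: That would be a usual suspect.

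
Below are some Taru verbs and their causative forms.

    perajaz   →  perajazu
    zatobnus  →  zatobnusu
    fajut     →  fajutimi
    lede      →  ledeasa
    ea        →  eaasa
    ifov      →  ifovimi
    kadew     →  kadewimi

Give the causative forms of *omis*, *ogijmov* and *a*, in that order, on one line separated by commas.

The suffix is conditioned by the final sound: -u when the stem ends in a sibilant (*perajaz*, *zatobnus*); -imi when the stem ends in a non-sibilant consonant (*fajut*, *ifov*, *kadew*); -asa when the stem ends in a vowel (*lede*, *ea*).
*omis*: final sound = /s/, a sibilant → -u → *omisu*.
*ogijmov* — final sound /v/ (a non-sibilant consonant) → -imi → *ogijmovimi*.
Since the final sound of *a* is /a/ (a vowel), it takes -asa, giving *aasa*.

omisu, ogijmovimi, aasa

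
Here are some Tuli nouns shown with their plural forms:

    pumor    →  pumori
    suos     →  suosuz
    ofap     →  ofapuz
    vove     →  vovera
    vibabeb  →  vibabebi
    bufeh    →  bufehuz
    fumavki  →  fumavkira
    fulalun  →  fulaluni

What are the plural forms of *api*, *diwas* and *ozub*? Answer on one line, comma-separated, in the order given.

The pattern is voicing of the final sound: -uz when the stem ends in a voiceless consonant (*suos*, *ofap*, *bufeh*); -i when the stem ends in a voiced consonant (*pumor*, *vibabeb*, *fulalun*); -ra when the stem ends in a vowel (*vove*, *fumavki*).
*api* — final sound /i/ (a vowel) → -ra → *apira*.
Since the final sound of *diwas* is /s/ (a voiceless consonant), it takes -uz, giving *diwasuz*.
Since the final sound of *ozub* is /b/ (a voiced consonant), it takes -i, giving *ozubi*.

apira, diwasuz, ozubi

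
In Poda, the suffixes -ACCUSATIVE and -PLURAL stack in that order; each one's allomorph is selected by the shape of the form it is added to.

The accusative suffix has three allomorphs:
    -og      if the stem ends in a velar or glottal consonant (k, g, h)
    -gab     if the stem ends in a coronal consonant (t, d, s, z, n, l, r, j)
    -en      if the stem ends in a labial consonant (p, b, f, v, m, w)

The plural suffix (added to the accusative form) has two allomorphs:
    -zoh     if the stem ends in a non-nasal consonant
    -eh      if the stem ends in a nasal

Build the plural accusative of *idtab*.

idtabeneh

*idtab* — final consonant /b/ (labial) → -en → *idtaben*.
The accusative form *idtaben*: final consonant = /n/, a nasal → -eh → *idtabeneh*.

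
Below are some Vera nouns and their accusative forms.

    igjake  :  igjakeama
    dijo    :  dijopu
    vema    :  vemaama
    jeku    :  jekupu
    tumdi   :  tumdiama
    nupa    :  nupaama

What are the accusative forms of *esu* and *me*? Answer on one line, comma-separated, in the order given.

Looking at the last vowel of each stem: -pu when the last vowel of the stem is a rounded vowel (*dijo*, *jeku*); -ama when the last vowel of the stem is an unrounded vowel (*igjake*, *vema*, *tumdi*, *nupa*).
*esu*: last vowel = /u/, a rounded vowel → -pu → *esupu*.
*me* — last vowel /e/ (an unrounded vowel) → -ama → *meama*.

esupu, meama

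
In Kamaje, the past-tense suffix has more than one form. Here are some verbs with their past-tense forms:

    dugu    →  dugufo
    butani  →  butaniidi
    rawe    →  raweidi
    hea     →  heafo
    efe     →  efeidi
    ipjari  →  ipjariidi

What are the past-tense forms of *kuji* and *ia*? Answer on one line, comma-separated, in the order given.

The pattern is front/back vowel harmony: -idi when the last vowel of the stem is a front vowel (*butani*, *rawe*, *efe*, *ipjari*); -fo when the last vowel of the stem is a back vowel (*dugu*, *hea*).
The last vowel of *kuji* is /i/, which is a front vowel, so the suffix is -idi, giving *kujiidi*.
The last vowel of *ia* is /a/, which is a back vowel, so the suffix is -fo, giving *iafo*.

kujiidi, iafo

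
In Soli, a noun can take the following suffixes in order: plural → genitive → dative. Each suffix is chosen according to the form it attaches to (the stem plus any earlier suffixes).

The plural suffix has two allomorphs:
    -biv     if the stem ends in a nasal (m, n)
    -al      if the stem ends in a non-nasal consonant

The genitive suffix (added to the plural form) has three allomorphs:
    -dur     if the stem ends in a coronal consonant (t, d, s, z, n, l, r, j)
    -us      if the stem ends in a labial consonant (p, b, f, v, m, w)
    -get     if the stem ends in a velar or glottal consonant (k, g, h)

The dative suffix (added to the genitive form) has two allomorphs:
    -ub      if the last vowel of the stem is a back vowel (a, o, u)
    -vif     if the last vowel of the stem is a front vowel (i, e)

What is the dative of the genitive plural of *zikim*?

zikimbivusub

Since the final consonant of *zikim* is /m/ (a nasal), it takes -biv, giving *zikimbiv*.
The final consonant of the plural form *zikimbiv* is /v/, which is labial, so the genitive suffix is -us, giving *zikimbivus*.
The genitive form *zikimbivus* — last vowel /u/ (a back vowel) → -ub → *zikimbivusub*.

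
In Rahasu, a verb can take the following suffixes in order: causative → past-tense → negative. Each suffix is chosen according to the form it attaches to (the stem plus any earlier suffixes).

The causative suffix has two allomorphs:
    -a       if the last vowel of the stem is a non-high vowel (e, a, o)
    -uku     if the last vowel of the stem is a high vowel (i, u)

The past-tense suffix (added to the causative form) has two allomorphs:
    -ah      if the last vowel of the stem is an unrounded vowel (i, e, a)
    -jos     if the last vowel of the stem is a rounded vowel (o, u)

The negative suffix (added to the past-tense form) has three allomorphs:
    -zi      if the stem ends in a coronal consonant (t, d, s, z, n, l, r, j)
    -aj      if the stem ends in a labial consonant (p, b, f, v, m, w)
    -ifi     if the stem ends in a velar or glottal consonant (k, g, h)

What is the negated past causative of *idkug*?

idkugukujoszi

*idkug* — last vowel /u/ (a high vowel) → -uku → *idkuguku*.
The causative form *idkuguku*: last vowel = /u/, a rounded vowel → -jos → *idkugukujos*.
The past-tense form *idkugukujos*: final consonant = /s/, coronal → -zi → *idkugukujoszi*.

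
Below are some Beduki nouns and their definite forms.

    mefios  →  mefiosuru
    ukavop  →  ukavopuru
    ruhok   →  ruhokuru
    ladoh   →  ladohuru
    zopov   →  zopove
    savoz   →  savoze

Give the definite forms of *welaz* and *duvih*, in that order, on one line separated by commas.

welaze, duvihuru

The suffix is conditioned by the final consonant: -uru when the stem ends in a voiceless consonant (*mefios*, *ukavop*, *ruhok*, *ladoh*); -e when the stem ends in a voiced consonant (*zopov*, *savoz*).
The final consonant of *welaz* is /z/, which is voiced, so the suffix is -e, giving *welaze*.
Since the final consonant of *duvih* is /h/ (voiceless), it takes -uru, giving *duvihuru*.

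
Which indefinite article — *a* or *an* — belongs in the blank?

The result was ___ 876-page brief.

The indefinite article is chosen by the initial *sound* of the following word, not its spelling.
The number *876* is spoken "eight hundred …", beginning with /eɪt/ — a vowel sound.
So the article is *an*: The result was an 876-page brief.

an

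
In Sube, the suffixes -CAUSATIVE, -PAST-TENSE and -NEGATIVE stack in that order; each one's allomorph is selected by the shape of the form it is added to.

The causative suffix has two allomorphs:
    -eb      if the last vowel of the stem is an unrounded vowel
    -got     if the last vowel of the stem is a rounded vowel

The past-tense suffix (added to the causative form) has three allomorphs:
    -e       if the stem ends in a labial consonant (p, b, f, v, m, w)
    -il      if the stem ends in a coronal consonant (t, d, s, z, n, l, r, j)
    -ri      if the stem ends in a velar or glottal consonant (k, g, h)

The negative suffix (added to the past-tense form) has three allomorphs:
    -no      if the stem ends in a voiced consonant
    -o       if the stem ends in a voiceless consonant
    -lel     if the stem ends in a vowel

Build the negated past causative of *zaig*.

zaigebelel

*zaig*: last vowel = /i/, an unrounded vowel → -eb → *zaigeb*.
The final consonant of the causative form *zaigeb* is /b/, which is labial, so the past-tense suffix is -e, giving *zaigebe*.
The final sound of the past-tense form *zaigebe* is /e/, which is a vowel, so the negative suffix is -lel, giving *zaigebelel*.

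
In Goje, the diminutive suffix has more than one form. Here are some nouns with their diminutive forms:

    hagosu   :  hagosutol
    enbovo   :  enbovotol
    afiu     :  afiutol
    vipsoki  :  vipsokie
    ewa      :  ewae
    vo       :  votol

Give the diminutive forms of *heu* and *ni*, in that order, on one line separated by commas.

heutol, nie

The suffix is conditioned by the last vowel: -tol when the last vowel of the stem is a rounded vowel (*hagosu*, *enbovo*, *afiu*, *vo*); -e when the last vowel of the stem is an unrounded vowel (*vipsoki*, *ewa*).
The last vowel of *heu* is /u/, which is a rounded vowel, so the suffix is -tol, giving *heutol*.
*ni* — last vowel /i/ (an unrounded vowel) → -e → *nie*.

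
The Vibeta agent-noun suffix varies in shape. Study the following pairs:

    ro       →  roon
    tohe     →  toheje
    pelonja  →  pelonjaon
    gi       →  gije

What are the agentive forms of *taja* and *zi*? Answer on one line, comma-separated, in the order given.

tajaon, zije

The alternation tracks the last vowel of the stem — -je when the last vowel of the stem is a front vowel (*tohe*, *gi*); -on when the last vowel of the stem is a back vowel (*ro*, *pelonja*).
Since the last vowel of *taja* is /a/ (a back vowel), it takes -on, giving *tajaon*.
The last vowel of *zi* is /i/, which is a front vowel, so the suffix is -je, giving *zije*.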